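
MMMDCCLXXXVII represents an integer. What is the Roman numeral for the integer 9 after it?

MMMDCCLXXXVII = 3787
3787 + 9 = 3796

MMMDCCXCVI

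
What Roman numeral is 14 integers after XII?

XII = 12
12 + 14 = 26

XXVI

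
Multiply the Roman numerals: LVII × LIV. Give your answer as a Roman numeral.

LVII = 57
LIV = 54
57 × 54 = 3078

MMMLXXVIII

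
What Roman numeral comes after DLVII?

DLVII = 557; next is 558

DLVIII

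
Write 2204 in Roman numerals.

Convert 2204 to Roman numerals:
  2204 contains 2×1000 (MM)
  204 contains 2×100 (CC)
  4 contains 1×4 (IV)

MMCCIV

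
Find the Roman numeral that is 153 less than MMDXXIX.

MMDXXIX = 2529
2529 - 153 = 2376

MMCCCLXXVI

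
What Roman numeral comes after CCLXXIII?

CCLXXIII = 273, so the next integer is 273 + 1 = 274

CCLXXIV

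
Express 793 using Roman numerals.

Convert 793 to Roman numerals:
  793 contains 1×500 (D)
  293 contains 2×100 (CC)
  93 contains 1×90 (XC)
  3 contains 3×1 (III)

DCCXCIII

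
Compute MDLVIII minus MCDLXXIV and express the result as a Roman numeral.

MDLVIII = 1558
MCDLXXIV = 1474
1558 - 1474 = 84

LXXXIV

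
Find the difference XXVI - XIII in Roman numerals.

XXVI = 26
XIII = 13
26 - 13 = 13

XIII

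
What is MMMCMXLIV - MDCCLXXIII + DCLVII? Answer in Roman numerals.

MMMCMXLIV = 3944, MDCCLXXIII = 1773, DCLVII = 657
3944 - 1773 = 2171
2171 + 657 = 2828

MMDCCCXXVIII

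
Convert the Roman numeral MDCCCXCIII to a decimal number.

MDCCCXCIII: M=1000, D=500, C=100, C=100, C=100, XC=90, I=1, I=1, I=1
1000 + 500 + 100 + 100 + 100 + 90 + 1 + 1 + 1 = 1893

1893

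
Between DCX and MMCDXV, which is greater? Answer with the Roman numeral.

DCX = 610
MMCDXV = 2415
2415 is larger

MMCDXV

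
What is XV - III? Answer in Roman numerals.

XV = 15
III = 3
15 - 3 = 12

XII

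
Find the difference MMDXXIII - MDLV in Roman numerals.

MMDXXIII = 2523
MDLV = 1555
2523 - 1555 = 968

CMLXVIII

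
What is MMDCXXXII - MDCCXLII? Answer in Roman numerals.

MMDCXXXII = 2632
MDCCXLII = 1742
2632 - 1742 = 890

DCCCXC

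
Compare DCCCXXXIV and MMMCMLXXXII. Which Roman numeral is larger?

DCCCXXXIV = 834
MMMCMLXXXII = 3982
3982 is larger

MMMCMLXXXII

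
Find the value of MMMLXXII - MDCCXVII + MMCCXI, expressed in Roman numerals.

MMMLXXII = 3072, MDCCXVII = 1717, MMCCXI = 2211
3072 - 1717 = 1355
1355 + 2211 = 3566

MMMDLXVI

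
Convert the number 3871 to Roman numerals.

Convert 3871 to Roman numerals:
  3871 contains 3×1000 (MMM)
  871 contains 1×500 (D)
  371 contains 3×100 (CCC)
  71 contains 1×50 (L)
  21 contains 2×10 (XX)
  1 contains 1×1 (I)

MMMDCCCLXXI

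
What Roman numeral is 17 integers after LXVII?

LXVII = 67
67 + 17 = 84

LXXXIV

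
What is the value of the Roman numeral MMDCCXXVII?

MMDCCXXVII: M=1000, M=1000, D=500, C=100, C=100, X=10, X=10, V=5, I=1, I=1
1000 + 1000 + 500 + 100 + 100 + 10 + 10 + 5 + 1 + 1 = 2727

2727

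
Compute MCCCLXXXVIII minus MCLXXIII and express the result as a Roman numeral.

MCCCLXXXVIII = 1388
MCLXXIII = 1173
1388 - 1173 = 215

CCXV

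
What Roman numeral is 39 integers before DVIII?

DVIII = 508
508 - 39 = 469

CDLXIX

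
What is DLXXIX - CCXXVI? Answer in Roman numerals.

DLXXIX = 579
CCXXVI = 226
579 - 226 = 353

CCCLIII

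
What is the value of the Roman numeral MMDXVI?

MMDXVI: M=1000, M=1000, D=500, X=10, V=5, I=1
1000 + 1000 + 500 + 10 + 5 + 1 = 2516

2516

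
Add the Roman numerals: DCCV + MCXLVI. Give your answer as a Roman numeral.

DCCV = 705
MCXLVI = 1146
705 + 1146 = 1851

MDCCCLI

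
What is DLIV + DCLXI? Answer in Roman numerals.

DLIV = 554
DCLXI = 661
554 + 661 = 1215

MCCXV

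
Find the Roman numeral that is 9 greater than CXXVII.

CXXVII = 127
127 + 9 = 136

CXXXVI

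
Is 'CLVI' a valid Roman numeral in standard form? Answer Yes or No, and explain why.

'CLVI': Check the rules: uses only the symbols I, V, X, L, C, D, M; no symbol is repeated more than three times in a row; V, L and D each appear at most once; no smaller symbol precedes a larger one (values never increase from left to right). Value: C (100) + L (50) + V (5) + I (1) = 156. So it is a valid standard Roman numeral.

Yes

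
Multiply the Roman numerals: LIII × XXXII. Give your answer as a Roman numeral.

LIII = 53
XXXII = 32
53 × 32 = 1696

MDCXCVI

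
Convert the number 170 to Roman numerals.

Convert 170 to Roman numerals:
  170 contains 1×100 (C)
  70 contains 1×50 (L)
  20 contains 2×10 (XX)

CLXX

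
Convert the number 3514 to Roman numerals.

Convert 3514 to Roman numerals:
  3514 contains 3×1000 (MMM)
  514 contains 1×500 (D)
  14 contains 1×10 (X)
  4 contains 1×4 (IV)

MMMDXIV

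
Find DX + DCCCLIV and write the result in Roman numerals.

DX = 510
DCCCLIV = 854
510 + 854 = 1364

MCCCLXIV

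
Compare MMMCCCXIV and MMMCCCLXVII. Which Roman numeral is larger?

MMMCCCXIV = 3314
MMMCCCLXVII = 3367
3367 is larger

MMMCCCLXVII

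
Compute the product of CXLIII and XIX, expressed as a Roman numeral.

CXLIII = 143
XIX = 19
143 × 19 = 2717

MMDCCXVII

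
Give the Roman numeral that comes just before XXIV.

XXIV = 24, so the previous integer is 24 - 1 = 23

XXIII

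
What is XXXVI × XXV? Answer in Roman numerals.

XXXVI = 36
XXV = 25
36 × 25 = 900

CM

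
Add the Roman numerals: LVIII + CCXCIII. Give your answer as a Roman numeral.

LVIII = 58
CCXCIII = 293
58 + 293 = 351

CCCLI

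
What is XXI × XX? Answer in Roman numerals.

XXI = 21
XX = 20
21 × 20 = 420

CDXX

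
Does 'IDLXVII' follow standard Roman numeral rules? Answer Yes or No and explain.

'IDLXVII': Invalid subtractive combination: ID

No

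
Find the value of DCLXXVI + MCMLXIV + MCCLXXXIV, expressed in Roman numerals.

DCLXXVI = 676, MCMLXIV = 1964, MCCLXXXIV = 1284
676 + 1964 = 2640
2640 + 1284 = 3924

MMMCMXXIV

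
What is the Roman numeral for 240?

Convert 240 to Roman numerals:
  240 contains 2×100 (CC)
  40 contains 1×40 (XL)

CCXL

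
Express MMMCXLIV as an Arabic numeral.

MMMCXLIV: M=1000, M=1000, M=1000, C=100, XL=40, IV=4
1000 + 1000 + 1000 + 100 + 40 + 4 = 3144

3144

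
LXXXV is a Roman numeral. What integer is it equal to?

LXXXV: L=50, X=10, X=10, X=10, V=5
50 + 10 + 10 + 10 + 5 = 85

85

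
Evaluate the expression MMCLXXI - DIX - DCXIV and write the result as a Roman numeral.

MMCLXXI = 2171, DIX = 509, DCXIV = 614
2171 - 509 = 1662
1662 - 614 = 1048

MXLVIII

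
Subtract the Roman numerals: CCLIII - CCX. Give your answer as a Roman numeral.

CCLIII = 253
CCX = 210
253 - 210 = 43

XLIII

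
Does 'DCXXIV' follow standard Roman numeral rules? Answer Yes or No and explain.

'DCXXIV': Check the rules: uses only the symbols I, V, X, L, C, D, M; no symbol is repeated more than three times in a row; V, L and D each appear at most once; the only place a smaller symbol precedes a larger one is the allowed subtractive pair IV, the symbol right after such a pair (if any) is smaller than the pair's first symbol, and otherwise the values never increase from left to right. Value: D (500) + C (100) + X (10) + X (10) + IV (4) = 624. So it is a valid standard Roman numeral.

Yes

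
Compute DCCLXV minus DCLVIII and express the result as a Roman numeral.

DCCLXV = 765
DCLVIII = 658
765 - 658 = 107

CVII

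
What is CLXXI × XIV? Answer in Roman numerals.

CLXXI = 171
XIV = 14
171 × 14 = 2394

MMCCCXCIV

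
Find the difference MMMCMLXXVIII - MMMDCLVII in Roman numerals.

MMMCMLXXVIII = 3978
MMMDCLVII = 3657
3978 - 3657 = 321

CCCXXI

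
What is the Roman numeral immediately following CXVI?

CXVI = 116, so the next integer is 116 + 1 = 117

CXVII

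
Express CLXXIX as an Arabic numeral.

CLXXIX: C=100, L=50, X=10, X=10, IX=9
100 + 50 + 10 + 10 + 9 = 179

179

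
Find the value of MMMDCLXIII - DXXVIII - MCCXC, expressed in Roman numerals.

MMMDCLXIII = 3663, DXXVIII = 528, MCCXC = 1290
3663 - 528 = 3135
3135 - 1290 = 1845

MDCCCXLV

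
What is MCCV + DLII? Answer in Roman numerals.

MCCV = 1205
DLII = 552
1205 + 552 = 1757

MDCCLVII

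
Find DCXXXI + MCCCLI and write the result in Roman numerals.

DCXXXI = 631
MCCCLI = 1351
631 + 1351 = 1982

MCMLXXXII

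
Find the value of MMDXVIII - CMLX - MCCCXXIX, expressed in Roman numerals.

MMDXVIII = 2518, CMLX = 960, MCCCXXIX = 1329
2518 - 960 = 1558
1558 - 1329 = 229

CCXXIX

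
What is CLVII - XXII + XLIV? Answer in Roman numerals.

CLVII = 157, XXII = 22, XLIV = 44
157 - 22 = 135
135 + 44 = 179

CLXXIX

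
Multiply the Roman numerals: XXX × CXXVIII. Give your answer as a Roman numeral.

XXX = 30
CXXVIII = 128
30 × 128 = 3840

MMMDCCCXL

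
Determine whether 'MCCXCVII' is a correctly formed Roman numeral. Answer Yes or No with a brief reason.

'MCCXCVII': Check the rules: uses only the symbols I, V, X, L, C, D, M; no symbol is repeated more than three times in a row; V, L and D each appear at most once; the only place a smaller symbol precedes a larger one is the allowed subtractive pair XC, the symbol right after such a pair (if any) is smaller than the pair's first symbol, and otherwise the values never increase from left to right. Value: M (1000) + C (100) + C (100) + XC (90) + V (5) + I (1) + I (1) = 1297. So it is a valid standard Roman numeral.

Yes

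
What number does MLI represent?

MLI: M=1000, L=50, I=1
1000 + 50 + 1 = 1051

1051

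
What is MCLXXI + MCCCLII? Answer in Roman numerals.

MCLXXI = 1171
MCCCLII = 1352
1171 + 1352 = 2523

MMDXXIII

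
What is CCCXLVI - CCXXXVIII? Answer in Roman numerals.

CCCXLVI = 346
CCXXXVIII = 238
346 - 238 = 108

CVIII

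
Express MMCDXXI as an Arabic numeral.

MMCDXXI: M=1000, M=1000, CD=400, X=10, X=10, I=1
1000 + 1000 + 400 + 10 + 10 + 1 = 2421

2421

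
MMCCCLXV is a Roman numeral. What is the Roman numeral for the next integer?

MMCCCLXV = 2365; next is 2366

MMCCCLXVI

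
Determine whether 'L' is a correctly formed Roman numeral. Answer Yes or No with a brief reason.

'L': Check the rules: uses only the symbols I, V, X, L, C, D, M; no symbol is repeated more than three times in a row; V, L and D each appear at most once; no smaller symbol precedes a larger one (values never increase from left to right). Value: L = 50. So it is a valid standard Roman numeral.

Yes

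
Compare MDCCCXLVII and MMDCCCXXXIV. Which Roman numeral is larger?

MDCCCXLVII = 1847
MMDCCCXXXIV = 2834
2834 is larger

MMDCCCXXXIV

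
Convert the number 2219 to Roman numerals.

Convert 2219 to Roman numerals:
  2219 contains 2×1000 (MM)
  219 contains 2×100 (CC)
  19 contains 1×10 (X)
  9 contains 1×9 (IX)

MMCCXIX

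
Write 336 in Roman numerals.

Convert 336 to Roman numerals:
  336 contains 3×100 (CCC)
  36 contains 3×10 (XXX)
  6 contains 1×5 (V)
  1 contains 1×1 (I)

CCCXXXVI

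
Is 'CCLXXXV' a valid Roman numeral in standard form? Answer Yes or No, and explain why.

'CCLXXXV': Check the rules: uses only the symbols I, V, X, L, C, D, M; no symbol is repeated more than three times in a row; V, L and D each appear at most once; no smaller symbol precedes a larger one (values never increase from left to right). Value: C (100) + C (100) + L (50) + X (10) + X (10) + X (10) + V (5) = 285. So it is a valid standard Roman numeral.

Yes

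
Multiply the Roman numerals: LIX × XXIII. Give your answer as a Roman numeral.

LIX = 59
XXIII = 23
59 × 23 = 1357

MCCCLVII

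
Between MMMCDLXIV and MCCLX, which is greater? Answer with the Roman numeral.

MMMCDLXIV = 3464
MCCLX = 1260
3464 is larger

MMMCDLXIV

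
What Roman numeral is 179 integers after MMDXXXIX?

MMDXXXIX = 2539
2539 + 179 = 2718

MMDCCXVIII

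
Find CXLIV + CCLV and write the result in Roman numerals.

CXLIV = 144
CCLV = 255
144 + 255 = 399

CCCXCIX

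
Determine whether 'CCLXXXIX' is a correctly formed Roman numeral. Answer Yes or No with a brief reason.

'CCLXXXIX': Check the rules: uses only the symbols I, V, X, L, C, D, M; no symbol is repeated more than three times in a row; V, L and D each appear at most once; the only place a smaller symbol precedes a larger one is the allowed subtractive pair IX, the symbol right after such a pair (if any) is smaller than the pair's first symbol, and otherwise the values never increase from left to right. Value: C (100) + C (100) + L (50) + X (10) + X (10) + X (10) + IX (9) = 289. So it is a valid standard Roman numeral.

Yes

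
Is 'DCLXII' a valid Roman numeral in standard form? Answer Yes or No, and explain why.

'DCLXII': Check the rules: uses only the symbols I, V, X, L, C, D, M; no symbol is repeated more than three times in a row; V, L and D each appear at most once; no smaller symbol precedes a larger one (values never increase from left to right). Value: D (500) + C (100) + L (50) + X (10) + I (1) + I (1) = 662. So it is a valid standard Roman numeral.

Yes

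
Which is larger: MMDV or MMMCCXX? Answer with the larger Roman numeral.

MMDV = 2505
MMMCCXX = 3220
3220 is larger

MMMCCXX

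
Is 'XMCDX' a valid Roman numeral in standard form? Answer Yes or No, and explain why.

'XMCDX': Invalid subtractive combination: XM

No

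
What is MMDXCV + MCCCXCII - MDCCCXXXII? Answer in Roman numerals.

MMDXCV = 2595, MCCCXCII = 1392, MDCCCXXXII = 1832
2595 + 1392 = 3987
3987 - 1832 = 2155

MMCLV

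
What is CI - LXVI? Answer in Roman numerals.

CI = 101
LXVI = 66
101 - 66 = 35

XXXV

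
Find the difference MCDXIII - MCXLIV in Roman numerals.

MCDXIII = 1413
MCXLIV = 1144
1413 - 1144 = 269

CCLXIX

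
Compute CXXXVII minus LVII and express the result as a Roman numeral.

CXXXVII = 137
LVII = 57
137 - 57 = 80

LXXX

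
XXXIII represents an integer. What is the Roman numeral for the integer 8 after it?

XXXIII = 33
33 + 8 = 41

XLI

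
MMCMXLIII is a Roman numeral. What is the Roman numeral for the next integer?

MMCMXLIII = 2943; next is 2944

MMCMXLIV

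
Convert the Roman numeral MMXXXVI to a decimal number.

MMXXXVI: M=1000, M=1000, X=10, X=10, X=10, V=5, I=1
1000 + 1000 + 10 + 10 + 10 + 5 + 1 = 2036

2036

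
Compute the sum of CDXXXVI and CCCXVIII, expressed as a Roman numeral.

CDXXXVI = 436
CCCXVIII = 318
436 + 318 = 754

DCCLIV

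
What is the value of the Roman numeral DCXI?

DCXI: D=500, C=100, X=10, I=1
500 + 100 + 10 + 1 = 611

611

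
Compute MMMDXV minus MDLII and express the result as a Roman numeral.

MMMDXV = 3515
MDLII = 1552
3515 - 1552 = 1963

MCMLXIII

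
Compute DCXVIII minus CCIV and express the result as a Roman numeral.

DCXVIII = 618
CCIV = 204
618 - 204 = 414

CDXIV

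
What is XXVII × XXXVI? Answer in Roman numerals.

XXVII = 27
XXXVI = 36
27 × 36 = 972

CMLXXII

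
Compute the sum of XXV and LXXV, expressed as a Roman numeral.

XXV = 25
LXXV = 75
25 + 75 = 100

C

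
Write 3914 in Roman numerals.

Convert 3914 to Roman numerals:
  3914 contains 3×1000 (MMM)
  914 contains 1×900 (CM)
  14 contains 1×10 (X)
  4 contains 1×4 (IV)

MMMCMXIV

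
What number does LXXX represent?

LXXX: L=50, X=10, X=10, X=10
50 + 10 + 10 + 10 = 80

80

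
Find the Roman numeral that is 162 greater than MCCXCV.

MCCXCV = 1295
1295 + 162 = 1457

MCDLVII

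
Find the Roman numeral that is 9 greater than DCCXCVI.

DCCXCVI = 796
796 + 9 = 805

DCCCV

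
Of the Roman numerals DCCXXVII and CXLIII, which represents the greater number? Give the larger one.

DCCXXVII = 727
CXLIII = 143
727 is larger

DCCXXVII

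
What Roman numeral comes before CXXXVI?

CXXXVI = 136; previous is 135

CXXXV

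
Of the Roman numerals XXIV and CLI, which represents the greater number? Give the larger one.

XXIV = 24
CLI = 151
151 is larger

CLI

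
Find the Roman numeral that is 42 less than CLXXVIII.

CLXXVIII = 178
178 - 42 = 136

CXXXVI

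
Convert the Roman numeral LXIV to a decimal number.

LXIV: L=50, X=10, IV=4
50 + 10 + 4 = 64

64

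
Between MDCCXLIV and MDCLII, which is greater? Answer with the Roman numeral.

MDCCXLIV = 1744
MDCLII = 1652
1744 is larger

MDCCXLIV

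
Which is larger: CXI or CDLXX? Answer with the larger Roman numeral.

CXI = 111
CDLXX = 470
470 is larger

CDLXX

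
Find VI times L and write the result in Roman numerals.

VI = 6
L = 50
6 × 50 = 300

CCC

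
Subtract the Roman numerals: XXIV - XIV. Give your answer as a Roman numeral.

XXIV = 24
XIV = 14
24 - 14 = 10

X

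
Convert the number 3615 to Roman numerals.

Convert 3615 to Roman numerals:
  3615 contains 3×1000 (MMM)
  615 contains 1×500 (D)
  115 contains 1×100 (C)
  15 contains 1×10 (X)
  5 contains 1×5 (V)

MMMDCXV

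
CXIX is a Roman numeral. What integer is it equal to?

CXIX: C=100, X=10, IX=9
100 + 10 + 9 = 119

119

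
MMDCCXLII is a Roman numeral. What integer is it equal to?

MMDCCXLII: M=1000, M=1000, D=500, C=100, C=100, XL=40, I=1, I=1
1000 + 1000 + 500 + 100 + 100 + 40 + 1 + 1 = 2742

2742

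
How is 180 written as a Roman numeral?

Convert 180 to Roman numerals:
  180 contains 1×100 (C)
  80 contains 1×50 (L)
  30 contains 3×10 (XXX)

CLXXX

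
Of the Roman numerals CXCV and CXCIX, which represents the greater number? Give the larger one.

CXCV = 195
CXCIX = 199
199 is larger

CXCIX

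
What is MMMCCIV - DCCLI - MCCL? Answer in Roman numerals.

MMMCCIV = 3204, DCCLI = 751, MCCL = 1250
3204 - 751 = 2453
2453 - 1250 = 1203

MCCIII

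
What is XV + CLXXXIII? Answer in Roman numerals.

XV = 15
CLXXXIII = 183
15 + 183 = 198

CXCVIII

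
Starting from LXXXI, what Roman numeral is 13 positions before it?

LXXXI = 81
81 - 13 = 68

LXVIII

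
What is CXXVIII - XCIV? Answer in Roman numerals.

CXXVIII = 128
XCIV = 94
128 - 94 = 34

XXXIV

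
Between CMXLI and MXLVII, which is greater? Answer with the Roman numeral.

CMXLI = 941
MXLVII = 1047
1047 is larger

MXLVII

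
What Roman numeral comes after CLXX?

CLXX = 170; next is 171

CLXXI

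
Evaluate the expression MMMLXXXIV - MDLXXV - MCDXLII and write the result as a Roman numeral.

MMMLXXXIV = 3084, MDLXXV = 1575, MCDXLII = 1442
3084 - 1575 = 1509
1509 - 1442 = 67

LXVII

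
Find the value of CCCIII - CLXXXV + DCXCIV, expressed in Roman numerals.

CCCIII = 303, CLXXXV = 185, DCXCIV = 694
303 - 185 = 118
118 + 694 = 812

DCCCXII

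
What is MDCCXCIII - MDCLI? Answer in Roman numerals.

MDCCXCIII = 1793
MDCLI = 1651
1793 - 1651 = 142

CXLII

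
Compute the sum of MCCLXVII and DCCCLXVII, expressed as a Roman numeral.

MCCLXVII = 1267
DCCCLXVII = 867
1267 + 867 = 2134

MMCXXXIV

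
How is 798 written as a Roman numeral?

Convert 798 to Roman numerals:
  798 contains 1×500 (D)
  298 contains 2×100 (CC)
  98 contains 1×90 (XC)
  8 contains 1×5 (V)
  3 contains 3×1 (III)

DCCXCVIII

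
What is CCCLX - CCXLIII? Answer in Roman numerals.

CCCLX = 360
CCXLIII = 243
360 - 243 = 117

CXVII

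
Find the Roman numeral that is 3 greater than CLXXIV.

CLXXIV = 174
174 + 3 = 177

CLXXVII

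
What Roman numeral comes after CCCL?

CCCL = 350; next is 351

CCCLI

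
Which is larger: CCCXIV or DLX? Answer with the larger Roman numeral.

CCCXIV = 314
DLX = 560
560 is larger

DLX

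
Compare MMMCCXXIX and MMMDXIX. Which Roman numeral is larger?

MMMCCXXIX = 3229
MMMDXIX = 3519
3519 is larger

MMMDXIX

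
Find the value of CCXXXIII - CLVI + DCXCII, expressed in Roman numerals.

CCXXXIII = 233, CLVI = 156, DCXCII = 692
233 - 156 = 77
77 + 692 = 769

DCCLXIX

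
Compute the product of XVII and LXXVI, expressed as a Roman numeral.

XVII = 17
LXXVI = 76
17 × 76 = 1292

MCCXCII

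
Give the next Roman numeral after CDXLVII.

CDXLVII = 447; next is 448

CDXLVIII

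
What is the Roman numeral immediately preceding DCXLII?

DCXLII = 642, so the previous integer is 642 - 1 = 641

DCXLI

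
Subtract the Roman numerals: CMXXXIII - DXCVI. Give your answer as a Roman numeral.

CMXXXIII = 933
DXCVI = 596
933 - 596 = 337

CCCXXXVII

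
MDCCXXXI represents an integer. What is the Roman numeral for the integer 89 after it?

MDCCXXXI = 1731
1731 + 89 = 1820

MDCCCXX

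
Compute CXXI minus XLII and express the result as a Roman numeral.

CXXI = 121
XLII = 42
121 - 42 = 79

LXXIX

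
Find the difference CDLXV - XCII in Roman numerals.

CDLXV = 465
XCII = 92
465 - 92 = 373

CCCLXXIII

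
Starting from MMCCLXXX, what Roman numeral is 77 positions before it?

MMCCLXXX = 2280
2280 - 77 = 2203

MMCCIII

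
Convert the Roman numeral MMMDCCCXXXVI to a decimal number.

MMMDCCCXXXVI: M=1000, M=1000, M=1000, D=500, C=100, C=100, C=100, X=10, X=10, X=10, V=5, I=1
1000 + 1000 + 1000 + 500 + 100 + 100 + 100 + 10 + 10 + 10 + 5 + 1 = 3836

3836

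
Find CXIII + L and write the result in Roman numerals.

CXIII = 113
L = 50
113 + 50 = 163

CLXIII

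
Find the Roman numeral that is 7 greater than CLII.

CLII = 152
152 + 7 = 159

CLIX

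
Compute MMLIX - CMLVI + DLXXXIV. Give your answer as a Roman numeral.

MMLIX = 2059, CMLVI = 956, DLXXXIV = 584
2059 - 956 = 1103
1103 + 584 = 1687

MDCLXXXVII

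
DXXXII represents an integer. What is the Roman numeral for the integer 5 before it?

DXXXII = 532
532 - 5 = 527

DXXVII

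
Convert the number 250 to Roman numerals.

Convert 250 to Roman numerals:
  250 contains 2×100 (CC)
  50 contains 1×50 (L)

CCL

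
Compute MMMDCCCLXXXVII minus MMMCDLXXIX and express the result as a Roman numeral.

MMMDCCCLXXXVII = 3887
MMMCDLXXIX = 3479
3887 - 3479 = 408

CDVIII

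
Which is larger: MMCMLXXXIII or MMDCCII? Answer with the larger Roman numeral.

MMCMLXXXIII = 2983
MMDCCII = 2702
2983 is larger

MMCMLXXXIII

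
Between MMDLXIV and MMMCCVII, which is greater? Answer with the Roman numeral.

MMDLXIV = 2564
MMMCCVII = 3207
3207 is larger

MMMCCVII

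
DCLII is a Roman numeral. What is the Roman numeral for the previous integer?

DCLII = 652; previous is 651

DCLI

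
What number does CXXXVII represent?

CXXXVII: C=100, X=10, X=10, X=10, V=5, I=1, I=1
100 + 10 + 10 + 10 + 5 + 1 + 1 = 137

137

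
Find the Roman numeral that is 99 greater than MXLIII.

MXLIII = 1043
1043 + 99 = 1142

MCXLII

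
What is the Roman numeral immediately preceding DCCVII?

DCCVII = 707, so the previous integer is 707 - 1 = 706

DCCVI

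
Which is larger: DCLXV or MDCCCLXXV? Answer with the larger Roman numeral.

DCLXV = 665
MDCCCLXXV = 1875
1875 is larger

MDCCCLXXV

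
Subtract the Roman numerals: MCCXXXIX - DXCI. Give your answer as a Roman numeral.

MCCXXXIX = 1239
DXCI = 591
1239 - 591 = 648

DCXLVIII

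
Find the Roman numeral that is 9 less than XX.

XX = 20
20 - 9 = 11

XI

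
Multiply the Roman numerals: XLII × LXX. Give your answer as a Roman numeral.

XLII = 42
LXX = 70
42 × 70 = 2940

MMCMXL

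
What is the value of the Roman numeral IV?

IV: IV=4

4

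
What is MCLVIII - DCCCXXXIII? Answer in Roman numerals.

MCLVIII = 1158
DCCCXXXIII = 833
1158 - 833 = 325

CCCXXV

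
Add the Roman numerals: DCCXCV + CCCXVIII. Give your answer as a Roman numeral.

DCCXCV = 795
CCCXVIII = 318
795 + 318 = 1113

MCXIII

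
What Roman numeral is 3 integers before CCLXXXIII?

CCLXXXIII = 283
283 - 3 = 280

CCLXXX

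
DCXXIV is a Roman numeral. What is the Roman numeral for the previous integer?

DCXXIV = 624, so the previous integer is 624 - 1 = 623

DCXXIII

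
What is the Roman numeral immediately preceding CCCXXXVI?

CCCXXXVI = 336; previous is 335

CCCXXXV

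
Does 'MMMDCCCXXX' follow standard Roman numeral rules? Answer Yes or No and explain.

'MMMDCCCXXX': Check the rules: uses only the symbols I, V, X, L, C, D, M; no symbol is repeated more than three times in a row; V, L and D each appear at most once; no smaller symbol precedes a larger one (values never increase from left to right). Value: M (1000) + M (1000) + M (1000) + D (500) + C (100) + C (100) + C (100) + X (10) + X (10) + X (10) = 3830. So it is a valid standard Roman numeral.

Yes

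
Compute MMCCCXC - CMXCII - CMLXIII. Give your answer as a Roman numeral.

MMCCCXC = 2390, CMXCII = 992, CMLXIII = 963
2390 - 992 = 1398
1398 - 963 = 435

CDXXXV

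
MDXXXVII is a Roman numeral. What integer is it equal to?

MDXXXVII: M=1000, D=500, X=10, X=10, X=10, V=5, I=1, I=1
1000 + 500 + 10 + 10 + 10 + 5 + 1 + 1 = 1537

1537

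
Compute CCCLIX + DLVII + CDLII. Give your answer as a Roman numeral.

CCCLIX = 359, DLVII = 557, CDLII = 452
359 + 557 = 916
916 + 452 = 1368

MCCCLXVIII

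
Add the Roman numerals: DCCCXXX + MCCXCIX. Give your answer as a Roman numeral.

DCCCXXX = 830
MCCXCIX = 1299
830 + 1299 = 2129

MMCXXIX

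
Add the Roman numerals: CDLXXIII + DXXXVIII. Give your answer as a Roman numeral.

CDLXXIII = 473
DXXXVIII = 538
473 + 538 = 1011

MXI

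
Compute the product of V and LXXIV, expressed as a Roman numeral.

V = 5
LXXIV = 74
5 × 74 = 370

CCCLXX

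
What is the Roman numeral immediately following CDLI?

CDLI = 451; next is 452

CDLII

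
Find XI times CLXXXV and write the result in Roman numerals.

XI = 11
CLXXXV = 185
11 × 185 = 2035

MMXXXV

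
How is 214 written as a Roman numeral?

Convert 214 to Roman numerals:
  214 contains 2×100 (CC)
  14 contains 1×10 (X)
  4 contains 1×4 (IV)

CCXIV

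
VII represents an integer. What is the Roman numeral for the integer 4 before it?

VII = 7
7 - 4 = 3

III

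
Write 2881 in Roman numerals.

Convert 2881 to Roman numerals:
  2881 contains 2×1000 (MM)
  881 contains 1×500 (D)
  381 contains 3×100 (CCC)
  81 contains 1×50 (L)
  31 contains 3×10 (XXX)
  1 contains 1×1 (I)

MMDCCCLXXXI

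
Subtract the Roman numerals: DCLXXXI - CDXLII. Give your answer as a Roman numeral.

DCLXXXI = 681
CDXLII = 442
681 - 442 = 239

CCXXXIX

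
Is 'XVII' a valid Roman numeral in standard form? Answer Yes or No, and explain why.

'XVII': Check the rules: uses only the symbols I, V, X, L, C, D, M; no symbol is repeated more than three times in a row; V, L and D each appear at most once; no smaller symbol precedes a larger one (values never increase from left to right). Value: X (10) + V (5) + I (1) + I (1) = 17. So it is a valid standard Roman numeral.

Yes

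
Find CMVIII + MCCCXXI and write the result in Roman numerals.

CMVIII = 908
MCCCXXI = 1321
908 + 1321 = 2229

MMCCXXIX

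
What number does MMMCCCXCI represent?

MMMCCCXCI: M=1000, M=1000, M=1000, C=100, C=100, C=100, XC=90, I=1
1000 + 1000 + 1000 + 100 + 100 + 100 + 90 + 1 = 3391

3391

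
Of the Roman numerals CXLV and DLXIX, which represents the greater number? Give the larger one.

CXLV = 145
DLXIX = 569
569 is larger

DLXIX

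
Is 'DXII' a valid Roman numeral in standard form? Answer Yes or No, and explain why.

'DXII': Check the rules: uses only the symbols I, V, X, L, C, D, M; no symbol is repeated more than three times in a row; V, L and D each appear at most once; no smaller symbol precedes a larger one (values never increase from left to right). Value: D (500) + X (10) + I (1) + I (1) = 512. So it is a valid standard Roman numeral.

Yes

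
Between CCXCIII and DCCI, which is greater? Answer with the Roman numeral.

CCXCIII = 293
DCCI = 701
701 is larger

DCCI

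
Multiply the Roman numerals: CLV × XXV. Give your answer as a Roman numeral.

CLV = 155
XXV = 25
155 × 25 = 3875

MMMDCCCLXXV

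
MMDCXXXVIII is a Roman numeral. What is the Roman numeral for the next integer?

MMDCXXXVIII = 2638, so the next integer is 2638 + 1 = 2639

MMDCXXXIX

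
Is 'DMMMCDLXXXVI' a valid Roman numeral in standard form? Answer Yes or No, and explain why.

'DMMMCDLXXXVI': D should not appear more than once

No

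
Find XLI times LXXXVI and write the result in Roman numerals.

XLI = 41
LXXXVI = 86
41 × 86 = 3526

MMMDXXVI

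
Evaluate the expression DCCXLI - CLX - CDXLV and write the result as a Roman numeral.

DCCXLI = 741, CLX = 160, CDXLV = 445
741 - 160 = 581
581 - 445 = 136

CXXXVI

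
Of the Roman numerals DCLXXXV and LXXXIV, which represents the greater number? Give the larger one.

DCLXXXV = 685
LXXXIV = 84
685 is larger

DCLXXXV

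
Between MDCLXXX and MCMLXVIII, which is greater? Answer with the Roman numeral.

MDCLXXX = 1680
MCMLXVIII = 1968
1968 is larger

MCMLXVIII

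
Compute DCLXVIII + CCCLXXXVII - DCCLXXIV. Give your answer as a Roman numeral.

DCLXVIII = 668, CCCLXXXVII = 387, DCCLXXIV = 774
668 + 387 = 1055
1055 - 774 = 281

CCLXXXI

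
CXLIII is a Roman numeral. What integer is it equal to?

CXLIII: C=100, XL=40, I=1, I=1, I=1
100 + 40 + 1 + 1 + 1 = 143

143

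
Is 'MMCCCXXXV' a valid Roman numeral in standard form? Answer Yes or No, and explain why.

'MMCCCXXXV': Check the rules: uses only the symbols I, V, X, L, C, D, M; no symbol is repeated more than three times in a row; V, L and D each appear at most once; no smaller symbol precedes a larger one (values never increase from left to right). Value: M (1000) + M (1000) + C (100) + C (100) + C (100) + X (10) + X (10) + X (10) + V (5) = 2335. So it is a valid standard Roman numeral.

Yes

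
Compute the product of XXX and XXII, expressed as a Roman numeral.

XXX = 30
XXII = 22
30 × 22 = 660

DCLX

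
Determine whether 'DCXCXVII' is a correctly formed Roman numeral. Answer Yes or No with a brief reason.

'DCXCXVII': X cannot come right after the subtractive pair XC: once X is subtracted in XC, the next symbol must be smaller than X

No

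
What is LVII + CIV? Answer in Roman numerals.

LVII = 57
CIV = 104
57 + 104 = 161

CLXI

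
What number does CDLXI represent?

CDLXI: CD=400, L=50, X=10, I=1
400 + 50 + 10 + 1 = 461

461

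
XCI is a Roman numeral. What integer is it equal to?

XCI: XC=90, I=1
90 + 1 = 91

91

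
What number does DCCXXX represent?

DCCXXX: D=500, C=100, C=100, X=10, X=10, X=10
500 + 100 + 100 + 10 + 10 + 10 = 730

730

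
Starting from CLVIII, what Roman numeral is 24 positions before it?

CLVIII = 158
158 - 24 = 134

CXXXIV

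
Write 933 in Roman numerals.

Convert 933 to Roman numerals:
  933 contains 1×900 (CM)
  33 contains 3×10 (XXX)
  3 contains 3×1 (III)

CMXXXIII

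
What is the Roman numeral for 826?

Convert 826 to Roman numerals:
  826 contains 1×500 (D)
  326 contains 3×100 (CCC)
  26 contains 2×10 (XX)
  6 contains 1×5 (V)
  1 contains 1×1 (I)

DCCCXXVI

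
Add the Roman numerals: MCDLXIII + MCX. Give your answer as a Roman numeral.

MCDLXIII = 1463
MCX = 1110
1463 + 1110 = 2573

MMDLXXIII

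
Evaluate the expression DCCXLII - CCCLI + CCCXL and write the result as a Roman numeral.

DCCXLII = 742, CCCLI = 351, CCCXL = 340
742 - 351 = 391
391 + 340 = 731

DCCXXXI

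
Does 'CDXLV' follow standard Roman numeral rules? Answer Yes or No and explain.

'CDXLV': Check the rules: uses only the symbols I, V, X, L, C, D, M; no symbol is repeated more than three times in a row; V, L and D each appear at most once; the only places a smaller symbol precedes a larger one are the allowed subtractive pairs CD, XL, the symbol right after such a pair (if any) is smaller than the pair's first symbol, and otherwise the values never increase from left to right. Value: CD (400) + XL (40) + V (5) = 445. So it is a valid standard Roman numeral.

Yes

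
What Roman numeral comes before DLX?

DLX = 560; previous is 559

DLIX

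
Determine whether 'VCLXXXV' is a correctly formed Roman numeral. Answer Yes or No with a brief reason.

'VCLXXXV': V should not appear more than once

No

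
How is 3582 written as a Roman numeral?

Convert 3582 to Roman numerals:
  3582 contains 3×1000 (MMM)
  582 contains 1×500 (D)
  82 contains 1×50 (L)
  32 contains 3×10 (XXX)
  2 contains 2×1 (II)

MMMDLXXXII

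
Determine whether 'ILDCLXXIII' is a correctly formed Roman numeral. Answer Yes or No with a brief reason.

'ILDCLXXIII': L should not appear more than once

No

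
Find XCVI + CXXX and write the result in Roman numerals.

XCVI = 96
CXXX = 130
96 + 130 = 226

CCXXVI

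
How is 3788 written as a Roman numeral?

Convert 3788 to Roman numerals:
  3788 contains 3×1000 (MMM)
  788 contains 1×500 (D)
  288 contains 2×100 (CC)
  88 contains 1×50 (L)
  38 contains 3×10 (XXX)
  8 contains 1×5 (V)
  3 contains 3×1 (III)

MMMDCCLXXXVIII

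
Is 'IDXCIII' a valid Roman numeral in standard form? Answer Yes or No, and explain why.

'IDXCIII': Invalid subtractive combination: ID

No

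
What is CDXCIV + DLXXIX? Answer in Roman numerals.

CDXCIV = 494
DLXXIX = 579
494 + 579 = 1073

MLXXIII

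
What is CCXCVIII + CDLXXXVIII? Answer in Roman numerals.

CCXCVIII = 298
CDLXXXVIII = 488
298 + 488 = 786

DCCLXXXVI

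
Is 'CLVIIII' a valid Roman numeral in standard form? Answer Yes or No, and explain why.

'CLVIIII': More than 3 consecutive I's

No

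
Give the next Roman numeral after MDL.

MDL = 1550, so the next integer is 1550 + 1 = 1551

MDLI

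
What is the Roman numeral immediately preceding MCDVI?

MCDVI = 1406, so the previous integer is 1406 - 1 = 1405

MCDV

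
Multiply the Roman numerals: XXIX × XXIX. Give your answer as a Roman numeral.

XXIX = 29
XXIX = 29
29 × 29 = 841

DCCCXLI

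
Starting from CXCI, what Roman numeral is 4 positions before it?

CXCI = 191
191 - 4 = 187

CLXXXVII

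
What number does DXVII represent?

DXVII: D=500, X=10, V=5, I=1, I=1
500 + 10 + 5 + 1 + 1 = 517

517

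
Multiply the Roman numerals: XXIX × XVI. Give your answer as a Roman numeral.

XXIX = 29
XVI = 16
29 × 16 = 464

CDLXIV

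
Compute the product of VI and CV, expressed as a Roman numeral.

VI = 6
CV = 105
6 × 105 = 630

DCXXX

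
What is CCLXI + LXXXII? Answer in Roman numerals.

CCLXI = 261
LXXXII = 82
261 + 82 = 343

CCCXLIII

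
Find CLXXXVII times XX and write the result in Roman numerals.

CLXXXVII = 187
XX = 20
187 × 20 = 3740

MMMDCCXL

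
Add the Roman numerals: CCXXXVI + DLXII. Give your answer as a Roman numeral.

CCXXXVI = 236
DLXII = 562
236 + 562 = 798

DCCXCVIII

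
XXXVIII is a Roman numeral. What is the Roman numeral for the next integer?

XXXVIII = 38, so the next integer is 38 + 1 = 39

XXXIX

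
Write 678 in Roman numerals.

Convert 678 to Roman numerals:
  678 contains 1×500 (D)
  178 contains 1×100 (C)
  78 contains 1×50 (L)
  28 contains 2×10 (XX)
  8 contains 1×5 (V)
  3 contains 3×1 (III)

DCLXXVIII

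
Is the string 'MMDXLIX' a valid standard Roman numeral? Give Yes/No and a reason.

'MMDXLIX': Check the rules: uses only the symbols I, V, X, L, C, D, M; no symbol is repeated more than three times in a row; V, L and D each appear at most once; the only places a smaller symbol precedes a larger one are the allowed subtractive pairs XL, IX, the symbol right after such a pair (if any) is smaller than the pair's first symbol, and otherwise the values never increase from left to right. Value: M (1000) + M (1000) + D (500) + XL (40) + IX (9) = 2549. So it is a valid standard Roman numeral.

Yes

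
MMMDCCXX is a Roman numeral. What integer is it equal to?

MMMDCCXX: M=1000, M=1000, M=1000, D=500, C=100, C=100, X=10, X=10
1000 + 1000 + 1000 + 500 + 100 + 100 + 10 + 10 = 3720

3720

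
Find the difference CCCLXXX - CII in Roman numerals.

CCCLXXX = 380
CII = 102
380 - 102 = 278

CCLXXVIII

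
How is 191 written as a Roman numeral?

Convert 191 to Roman numerals:
  191 contains 1×100 (C)
  91 contains 1×90 (XC)
  1 contains 1×1 (I)

CXCI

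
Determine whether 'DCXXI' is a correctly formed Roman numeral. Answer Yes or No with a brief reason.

'DCXXI': Check the rules: uses only the symbols I, V, X, L, C, D, M; no symbol is repeated more than three times in a row; V, L and D each appear at most once; no smaller symbol precedes a larger one (values never increase from left to right). Value: D (500) + C (100) + X (10) + X (10) + I (1) = 621. So it is a valid standard Roman numeral.

Yes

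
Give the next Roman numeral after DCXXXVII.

DCXXXVII = 637; next is 638

DCXXXVIII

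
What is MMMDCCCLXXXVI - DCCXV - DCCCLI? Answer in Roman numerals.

MMMDCCCLXXXVI = 3886, DCCXV = 715, DCCCLI = 851
3886 - 715 = 3171
3171 - 851 = 2320

MMCCCXX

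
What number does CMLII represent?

CMLII: CM=900, L=50, I=1, I=1
900 + 50 + 1 + 1 = 952

952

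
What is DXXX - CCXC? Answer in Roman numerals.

DXXX = 530
CCXC = 290
530 - 290 = 240

CCXL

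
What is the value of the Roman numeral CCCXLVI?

CCCXLVI: C=100, C=100, C=100, XL=40, V=5, I=1
100 + 100 + 100 + 40 + 5 + 1 = 346

346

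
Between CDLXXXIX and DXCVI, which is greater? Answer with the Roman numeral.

CDLXXXIX = 489
DXCVI = 596
596 is larger

DXCVI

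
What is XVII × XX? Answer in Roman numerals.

XVII = 17
XX = 20
17 × 20 = 340

CCCXL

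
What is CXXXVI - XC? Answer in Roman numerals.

CXXXVI = 136
XC = 90
136 - 90 = 46

XLVI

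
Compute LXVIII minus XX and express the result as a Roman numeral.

LXVIII = 68
XX = 20
68 - 20 = 48

XLVIII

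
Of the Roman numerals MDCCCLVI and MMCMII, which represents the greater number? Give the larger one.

MDCCCLVI = 1856
MMCMII = 2902
2902 is larger

MMCMII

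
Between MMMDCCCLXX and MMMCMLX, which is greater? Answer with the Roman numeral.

MMMDCCCLXX = 3870
MMMCMLX = 3960
3960 is larger

MMMCMLX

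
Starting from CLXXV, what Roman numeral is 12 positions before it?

CLXXV = 175
175 - 12 = 163

CLXIII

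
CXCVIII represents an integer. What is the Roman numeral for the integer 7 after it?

CXCVIII = 198
198 + 7 = 205

CCV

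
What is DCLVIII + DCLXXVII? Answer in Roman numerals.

DCLVIII = 658
DCLXXVII = 677
658 + 677 = 1335

MCCCXXXV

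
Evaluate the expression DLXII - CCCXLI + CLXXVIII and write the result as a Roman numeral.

DLXII = 562, CCCXLI = 341, CLXXVIII = 178
562 - 341 = 221
221 + 178 = 399

CCCXCIX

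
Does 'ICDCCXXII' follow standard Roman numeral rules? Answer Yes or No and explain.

'ICDCCXXII': Invalid subtractive combination: IC

No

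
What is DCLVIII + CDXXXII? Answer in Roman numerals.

DCLVIII = 658
CDXXXII = 432
658 + 432 = 1090

MXC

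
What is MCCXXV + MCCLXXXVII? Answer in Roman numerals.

MCCXXV = 1225
MCCLXXXVII = 1287
1225 + 1287 = 2512

MMDXII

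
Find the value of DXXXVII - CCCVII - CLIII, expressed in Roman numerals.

DXXXVII = 537, CCCVII = 307, CLIII = 153
537 - 307 = 230
230 - 153 = 77

LXXVII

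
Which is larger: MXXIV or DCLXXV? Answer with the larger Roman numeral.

MXXIV = 1024
DCLXXV = 675
1024 is larger

MXXIV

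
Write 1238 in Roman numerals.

Convert 1238 to Roman numerals:
  1238 contains 1×1000 (M)
  238 contains 2×100 (CC)
  38 contains 3×10 (XXX)
  8 contains 1×5 (V)
  3 contains 3×1 (III)

MCCXXXVIII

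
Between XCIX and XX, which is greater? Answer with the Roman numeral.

XCIX = 99
XX = 20
99 is larger

XCIX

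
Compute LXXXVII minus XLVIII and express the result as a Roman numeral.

LXXXVII = 87
XLVIII = 48
87 - 48 = 39

XXXIX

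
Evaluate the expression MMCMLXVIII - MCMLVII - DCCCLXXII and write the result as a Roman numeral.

MMCMLXVIII = 2968, MCMLVII = 1957, DCCCLXXII = 872
2968 - 1957 = 1011
1011 - 872 = 139

CXXXIX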